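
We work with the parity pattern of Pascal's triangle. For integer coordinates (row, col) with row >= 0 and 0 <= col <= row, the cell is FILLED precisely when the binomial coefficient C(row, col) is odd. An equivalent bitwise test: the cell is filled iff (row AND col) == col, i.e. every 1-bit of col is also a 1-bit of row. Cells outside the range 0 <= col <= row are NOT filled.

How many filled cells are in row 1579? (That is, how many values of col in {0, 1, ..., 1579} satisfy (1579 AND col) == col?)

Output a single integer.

Answer: 64

Derivation:
1579 in binary = 11000101011
popcount(1579) = number of 1-bits in 11000101011 = 6
A col c satisfies (1579 AND c) == c iff every set bit of c is also set in 1579; each of the 6 set bits of 1579 can independently be on or off in c.
count = 2^6 = 64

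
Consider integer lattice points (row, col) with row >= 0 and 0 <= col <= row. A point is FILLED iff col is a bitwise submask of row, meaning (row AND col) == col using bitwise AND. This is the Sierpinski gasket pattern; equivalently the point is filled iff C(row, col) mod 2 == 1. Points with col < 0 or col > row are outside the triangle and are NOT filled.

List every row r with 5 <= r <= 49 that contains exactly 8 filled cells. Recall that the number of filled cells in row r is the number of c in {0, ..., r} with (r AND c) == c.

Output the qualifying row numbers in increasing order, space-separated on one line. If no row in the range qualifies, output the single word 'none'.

Answer: 7 11 13 14 19 21 22 25 26 28 35 37 38 41 42 44 49

Derivation:
Row r has 2^popcount(r) filled cells, so we need popcount(r) = log2(8) = 3.
Scan r = 5..49 and keep those with exactly 3 one-bits:
r=5=101 popcount=2 -> skip
r=6=110 popcount=2 -> skip
r=7=111 popcount=3 -> KEEP
r=8=1000 popcount=1 -> skip
r=9=1001 popcount=2 -> skip
r=10=1010 popcount=2 -> skip
r=11=1011 popcount=3 -> KEEP
r=12=1100 popcount=2 -> skip
r=13=1101 popcount=3 -> KEEP
r=14=1110 popcount=3 -> KEEP
r=15=1111 popcount=4 -> skip
r=16=10000 popcount=1 -> skip
r=17=10001 popcount=2 -> skip
r=18=10010 popcount=2 -> skip
r=19=10011 popcount=3 -> KEEP
r=20=10100 popcount=2 -> skip
r=21=10101 popcount=3 -> KEEP
r=22=10110 popcount=3 -> KEEP
r=23=10111 popcount=4 -> skip
r=24=11000 popcount=2 -> skip
r=25=11001 popcount=3 -> KEEP
r=26=11010 popcount=3 -> KEEP
r=27=11011 popcount=4 -> skip
r=28=11100 popcount=3 -> KEEP
r=29=11101 popcount=4 -> skip
r=30=11110 popcount=4 -> skip
r=31=11111 popcount=5 -> skip
r=32=100000 popcount=1 -> skip
r=33=100001 popcount=2 -> skip
r=34=100010 popcount=2 -> skip
r=35=100011 popcount=3 -> KEEP
r=36=100100 popcount=2 -> skip
r=37=100101 popcount=3 -> KEEP
r=38=100110 popcount=3 -> KEEP
r=39=100111 popcount=4 -> skip
r=40=101000 popcount=2 -> skip
r=41=101001 popcount=3 -> KEEP
r=42=101010 popcount=3 -> KEEP
r=43=101011 popcount=4 -> skip
r=44=101100 popcount=3 -> KEEP
r=45=101101 popcount=4 -> skip
r=46=101110 popcount=4 -> skip
r=47=101111 popcount=5 -> skip
r=48=110000 popcount=2 -> skip
r=49=110001 popcount=3 -> KEEP
Kept rows: 7 11 13 14 19 21 22 25 26 28 35 37 38 41 42 44 49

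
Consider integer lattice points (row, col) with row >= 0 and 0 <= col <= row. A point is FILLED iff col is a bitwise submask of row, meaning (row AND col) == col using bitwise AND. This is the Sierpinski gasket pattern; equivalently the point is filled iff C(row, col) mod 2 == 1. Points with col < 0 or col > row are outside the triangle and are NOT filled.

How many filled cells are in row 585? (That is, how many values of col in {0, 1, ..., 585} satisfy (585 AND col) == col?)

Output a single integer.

585 in binary = 1001001001
popcount(585) = number of 1-bits in 1001001001 = 4
A col c satisfies (585 AND c) == c iff every set bit of c is also set in 585; each of the 4 set bits of 585 can independently be on or off in c.
count = 2^4 = 16

Answer: 16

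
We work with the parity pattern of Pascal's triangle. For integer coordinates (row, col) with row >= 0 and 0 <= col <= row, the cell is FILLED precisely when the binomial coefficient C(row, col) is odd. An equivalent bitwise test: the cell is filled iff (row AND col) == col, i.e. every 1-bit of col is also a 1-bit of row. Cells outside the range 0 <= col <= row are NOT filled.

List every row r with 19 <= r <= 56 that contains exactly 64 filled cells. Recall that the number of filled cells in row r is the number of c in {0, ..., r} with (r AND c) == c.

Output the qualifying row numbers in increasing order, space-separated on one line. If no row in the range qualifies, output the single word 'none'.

Answer: none

Derivation:
Row r has 2^popcount(r) filled cells, so we need popcount(r) = log2(64) = 6.
Scan r = 19..56 and keep those with exactly 6 one-bits:
r=19=10011 popcount=3 -> skip
r=20=10100 popcount=2 -> skip
r=21=10101 popcount=3 -> skip
r=22=10110 popcount=3 -> skip
r=23=10111 popcount=4 -> skip
r=24=11000 popcount=2 -> skip
r=25=11001 popcount=3 -> skip
r=26=11010 popcount=3 -> skip
r=27=11011 popcount=4 -> skip
r=28=11100 popcount=3 -> skip
r=29=11101 popcount=4 -> skip
r=30=11110 popcount=4 -> skip
r=31=11111 popcount=5 -> skip
r=32=100000 popcount=1 -> skip
r=33=100001 popcount=2 -> skip
r=34=100010 popcount=2 -> skip
r=35=100011 popcount=3 -> skip
r=36=100100 popcount=2 -> skip
r=37=100101 popcount=3 -> skip
r=38=100110 popcount=3 -> skip
r=39=100111 popcount=4 -> skip
r=40=101000 popcount=2 -> skip
r=41=101001 popcount=3 -> skip
r=42=101010 popcount=3 -> skip
r=43=101011 popcount=4 -> skip
r=44=101100 popcount=3 -> skip
r=45=101101 popcount=4 -> skip
r=46=101110 popcount=4 -> skip
r=47=101111 popcount=5 -> skip
r=48=110000 popcount=2 -> skip
r=49=110001 popcount=3 -> skip
r=50=110010 popcount=3 -> skip
r=51=110011 popcount=4 -> skip
r=52=110100 popcount=3 -> skip
r=53=110101 popcount=4 -> skip
r=54=110110 popcount=4 -> skip
r=55=110111 popcount=5 -> skip
r=56=111000 popcount=3 -> skip
Kept rows: none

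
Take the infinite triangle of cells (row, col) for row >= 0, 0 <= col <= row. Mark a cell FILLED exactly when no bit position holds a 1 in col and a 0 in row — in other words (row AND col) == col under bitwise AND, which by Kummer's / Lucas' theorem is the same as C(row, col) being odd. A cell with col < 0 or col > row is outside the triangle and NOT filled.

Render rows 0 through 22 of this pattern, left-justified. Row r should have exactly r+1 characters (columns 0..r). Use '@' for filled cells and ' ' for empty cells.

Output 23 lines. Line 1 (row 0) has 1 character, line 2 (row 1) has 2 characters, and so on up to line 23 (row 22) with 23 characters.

r0=0: @
r1=1: @@
r2=10: @ @
r3=11: @@@@
r4=100: @   @
r5=101: @@  @@
r6=110: @ @ @ @
r7=111: @@@@@@@@
r8=1000: @       @
r9=1001: @@      @@
r10=1010: @ @     @ @
r11=1011: @@@@    @@@@
r12=1100: @   @   @   @
r13=1101: @@  @@  @@  @@
r14=1110: @ @ @ @ @ @ @ @
r15=1111: @@@@@@@@@@@@@@@@
r16=10000: @               @
r17=10001: @@              @@
r18=10010: @ @             @ @
r19=10011: @@@@            @@@@
r20=10100: @   @           @   @
r21=10101: @@  @@          @@  @@
r22=10110: @ @ @ @         @ @ @ @

Answer: @
@@
@ @
@@@@
@   @
@@  @@
@ @ @ @
@@@@@@@@
@       @
@@      @@
@ @     @ @
@@@@    @@@@
@   @   @   @
@@  @@  @@  @@
@ @ @ @ @ @ @ @
@@@@@@@@@@@@@@@@
@               @
@@              @@
@ @             @ @
@@@@            @@@@
@   @           @   @
@@  @@          @@  @@
@ @ @ @         @ @ @ @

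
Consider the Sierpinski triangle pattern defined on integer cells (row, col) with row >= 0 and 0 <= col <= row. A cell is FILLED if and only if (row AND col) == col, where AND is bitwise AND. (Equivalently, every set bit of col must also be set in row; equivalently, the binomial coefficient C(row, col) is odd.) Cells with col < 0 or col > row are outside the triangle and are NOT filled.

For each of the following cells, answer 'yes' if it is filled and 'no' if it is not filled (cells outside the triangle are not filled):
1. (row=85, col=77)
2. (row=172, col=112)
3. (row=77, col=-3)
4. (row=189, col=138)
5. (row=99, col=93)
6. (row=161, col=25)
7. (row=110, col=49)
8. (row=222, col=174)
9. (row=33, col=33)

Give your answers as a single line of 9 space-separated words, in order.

(85,77): row=0b1010101, col=0b1001101, row AND col = 0b1000101 = 69; 69 != 77 -> empty
(172,112): row=0b10101100, col=0b1110000, row AND col = 0b100000 = 32; 32 != 112 -> empty
(77,-3): col outside [0, 77] -> not filled
(189,138): row=0b10111101, col=0b10001010, row AND col = 0b10001000 = 136; 136 != 138 -> empty
(99,93): row=0b1100011, col=0b1011101, row AND col = 0b1000001 = 65; 65 != 93 -> empty
(161,25): row=0b10100001, col=0b11001, row AND col = 0b1 = 1; 1 != 25 -> empty
(110,49): row=0b1101110, col=0b110001, row AND col = 0b100000 = 32; 32 != 49 -> empty
(222,174): row=0b11011110, col=0b10101110, row AND col = 0b10001110 = 142; 142 != 174 -> empty
(33,33): row=0b100001, col=0b100001, row AND col = 0b100001 = 33; 33 == 33 -> filled

Answer: no no no no no no no no yes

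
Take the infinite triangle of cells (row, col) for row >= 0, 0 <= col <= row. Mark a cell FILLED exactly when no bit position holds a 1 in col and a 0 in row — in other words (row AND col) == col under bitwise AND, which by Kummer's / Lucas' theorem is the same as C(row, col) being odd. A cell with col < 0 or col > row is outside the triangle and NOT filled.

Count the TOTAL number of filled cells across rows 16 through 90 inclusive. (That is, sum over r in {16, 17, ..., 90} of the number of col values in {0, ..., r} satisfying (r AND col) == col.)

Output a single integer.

Answer: 958

Derivation:
r16=10000 pc1: +2 =2
r17=10001 pc2: +4 =6
r18=10010 pc2: +4 =10
r19=10011 pc3: +8 =18
r20=10100 pc2: +4 =22
r21=10101 pc3: +8 =30
r22=10110 pc3: +8 =38
r23=10111 pc4: +16 =54
r24=11000 pc2: +4 =58
r25=11001 pc3: +8 =66
r26=11010 pc3: +8 =74
r27=11011 pc4: +16 =90
r28=11100 pc3: +8 =98
r29=11101 pc4: +16 =114
r30=11110 pc4: +16 =130
r31=11111 pc5: +32 =162
r32=100000 pc1: +2 =164
r33=100001 pc2: +4 =168
r34=100010 pc2: +4 =172
r35=100011 pc3: +8 =180
r36=100100 pc2: +4 =184
r37=100101 pc3: +8 =192
r38=100110 pc3: +8 =200
r39=100111 pc4: +16 =216
r40=101000 pc2: +4 =220
r41=101001 pc3: +8 =228
r42=101010 pc3: +8 =236
r43=101011 pc4: +16 =252
r44=101100 pc3: +8 =260
r45=101101 pc4: +16 =276
r46=101110 pc4: +16 =292
r47=101111 pc5: +32 =324
r48=110000 pc2: +4 =328
r49=110001 pc3: +8 =336
r50=110010 pc3: +8 =344
r51=110011 pc4: +16 =360
r52=110100 pc3: +8 =368
r53=110101 pc4: +16 =384
r54=110110 pc4: +16 =400
r55=110111 pc5: +32 =432
r56=111000 pc3: +8 =440
r57=111001 pc4: +16 =456
r58=111010 pc4: +16 =472
r59=111011 pc5: +32 =504
r60=111100 pc4: +16 =520
r61=111101 pc5: +32 =552
r62=111110 pc5: +32 =584
r63=111111 pc6: +64 =648
r64=1000000 pc1: +2 =650
r65=1000001 pc2: +4 =654
r66=1000010 pc2: +4 =658
r67=1000011 pc3: +8 =666
r68=1000100 pc2: +4 =670
r69=1000101 pc3: +8 =678
r70=1000110 pc3: +8 =686
r71=1000111 pc4: +16 =702
r72=1001000 pc2: +4 =706
r73=1001001 pc3: +8 =714
r74=1001010 pc3: +8 =722
r75=1001011 pc4: +16 =738
r76=1001100 pc3: +8 =746
r77=1001101 pc4: +16 =762
r78=1001110 pc4: +16 =778
r79=1001111 pc5: +32 =810
r80=1010000 pc2: +4 =814
r81=1010001 pc3: +8 =822
r82=1010010 pc3: +8 =830
r83=1010011 pc4: +16 =846
r84=1010100 pc3: +8 =854
r85=1010101 pc4: +16 =870
r86=1010110 pc4: +16 =886
r87=1010111 pc5: +32 =918
r88=1011000 pc3: +8 =926
r89=1011001 pc4: +16 =942
r90=1011010 pc4: +16 =958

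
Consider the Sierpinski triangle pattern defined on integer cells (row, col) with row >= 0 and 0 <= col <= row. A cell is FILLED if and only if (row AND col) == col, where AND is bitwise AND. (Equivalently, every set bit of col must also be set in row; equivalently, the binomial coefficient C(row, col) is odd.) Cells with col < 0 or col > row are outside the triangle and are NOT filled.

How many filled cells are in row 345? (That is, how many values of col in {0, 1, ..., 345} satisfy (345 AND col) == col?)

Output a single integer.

Answer: 32

Derivation:
345 in binary = 101011001
popcount(345) = number of 1-bits in 101011001 = 5
A col c satisfies (345 AND c) == c iff every set bit of c is also set in 345; each of the 5 set bits of 345 can independently be on or off in c.
count = 2^5 = 32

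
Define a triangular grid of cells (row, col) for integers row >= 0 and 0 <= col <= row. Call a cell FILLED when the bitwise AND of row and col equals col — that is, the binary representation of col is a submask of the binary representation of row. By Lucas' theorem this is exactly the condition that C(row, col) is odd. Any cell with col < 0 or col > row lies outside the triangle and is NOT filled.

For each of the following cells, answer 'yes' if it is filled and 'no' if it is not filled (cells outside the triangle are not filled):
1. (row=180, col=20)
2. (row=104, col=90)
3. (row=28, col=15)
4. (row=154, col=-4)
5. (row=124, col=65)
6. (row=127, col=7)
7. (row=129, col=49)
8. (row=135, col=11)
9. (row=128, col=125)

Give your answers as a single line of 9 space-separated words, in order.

Answer: yes no no no no yes no no no

Derivation:
(180,20): row=0b10110100, col=0b10100, row AND col = 0b10100 = 20; 20 == 20 -> filled
(104,90): row=0b1101000, col=0b1011010, row AND col = 0b1001000 = 72; 72 != 90 -> empty
(28,15): row=0b11100, col=0b1111, row AND col = 0b1100 = 12; 12 != 15 -> empty
(154,-4): col outside [0, 154] -> not filled
(124,65): row=0b1111100, col=0b1000001, row AND col = 0b1000000 = 64; 64 != 65 -> empty
(127,7): row=0b1111111, col=0b111, row AND col = 0b111 = 7; 7 == 7 -> filled
(129,49): row=0b10000001, col=0b110001, row AND col = 0b1 = 1; 1 != 49 -> empty
(135,11): row=0b10000111, col=0b1011, row AND col = 0b11 = 3; 3 != 11 -> empty
(128,125): row=0b10000000, col=0b1111101, row AND col = 0b0 = 0; 0 != 125 -> empty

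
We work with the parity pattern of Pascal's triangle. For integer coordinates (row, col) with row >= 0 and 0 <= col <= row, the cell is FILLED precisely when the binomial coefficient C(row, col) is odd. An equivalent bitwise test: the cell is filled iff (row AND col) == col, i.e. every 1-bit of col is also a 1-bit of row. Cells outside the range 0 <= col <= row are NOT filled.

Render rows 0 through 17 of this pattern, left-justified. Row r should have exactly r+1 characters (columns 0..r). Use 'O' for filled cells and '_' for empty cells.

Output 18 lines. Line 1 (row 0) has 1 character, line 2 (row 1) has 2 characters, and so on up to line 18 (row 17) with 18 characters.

r0=0: O
r1=1: OO
r2=10: O_O
r3=11: OOOO
r4=100: O___O
r5=101: OO__OO
r6=110: O_O_O_O
r7=111: OOOOOOOO
r8=1000: O_______O
r9=1001: OO______OO
r10=1010: O_O_____O_O
r11=1011: OOOO____OOOO
r12=1100: O___O___O___O
r13=1101: OO__OO__OO__OO
r14=1110: O_O_O_O_O_O_O_O
r15=1111: OOOOOOOOOOOOOOOO
r16=10000: O_______________O
r17=10001: OO______________OO

Answer: O
OO
O_O
OOOO
O___O
OO__OO
O_O_O_O
OOOOOOOO
O_______O
OO______OO
O_O_____O_O
OOOO____OOOO
O___O___O___O
OO__OO__OO__OO
O_O_O_O_O_O_O_O
OOOOOOOOOOOOOOOO
O_______________O
OO______________OO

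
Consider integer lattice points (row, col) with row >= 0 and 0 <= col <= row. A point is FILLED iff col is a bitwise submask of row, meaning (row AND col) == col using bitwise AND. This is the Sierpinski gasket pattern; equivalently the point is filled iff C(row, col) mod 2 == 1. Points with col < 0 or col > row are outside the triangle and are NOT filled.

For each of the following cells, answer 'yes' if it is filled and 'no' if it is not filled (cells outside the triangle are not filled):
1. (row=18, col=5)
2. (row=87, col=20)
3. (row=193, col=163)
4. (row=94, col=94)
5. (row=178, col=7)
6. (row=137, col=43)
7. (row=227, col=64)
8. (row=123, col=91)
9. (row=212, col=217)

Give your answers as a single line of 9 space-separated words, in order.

(18,5): row=0b10010, col=0b101, row AND col = 0b0 = 0; 0 != 5 -> empty
(87,20): row=0b1010111, col=0b10100, row AND col = 0b10100 = 20; 20 == 20 -> filled
(193,163): row=0b11000001, col=0b10100011, row AND col = 0b10000001 = 129; 129 != 163 -> empty
(94,94): row=0b1011110, col=0b1011110, row AND col = 0b1011110 = 94; 94 == 94 -> filled
(178,7): row=0b10110010, col=0b111, row AND col = 0b10 = 2; 2 != 7 -> empty
(137,43): row=0b10001001, col=0b101011, row AND col = 0b1001 = 9; 9 != 43 -> empty
(227,64): row=0b11100011, col=0b1000000, row AND col = 0b1000000 = 64; 64 == 64 -> filled
(123,91): row=0b1111011, col=0b1011011, row AND col = 0b1011011 = 91; 91 == 91 -> filled
(212,217): col outside [0, 212] -> not filled

Answer: no yes no yes no no yes yes no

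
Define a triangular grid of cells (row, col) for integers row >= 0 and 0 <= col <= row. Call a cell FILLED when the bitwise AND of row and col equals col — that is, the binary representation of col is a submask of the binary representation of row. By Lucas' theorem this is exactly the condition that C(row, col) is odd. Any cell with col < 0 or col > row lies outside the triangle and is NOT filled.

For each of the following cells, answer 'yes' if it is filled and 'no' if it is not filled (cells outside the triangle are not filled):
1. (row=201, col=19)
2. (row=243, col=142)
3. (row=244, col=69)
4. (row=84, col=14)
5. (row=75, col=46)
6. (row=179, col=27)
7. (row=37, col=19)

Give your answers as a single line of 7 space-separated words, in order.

(201,19): row=0b11001001, col=0b10011, row AND col = 0b1 = 1; 1 != 19 -> empty
(243,142): row=0b11110011, col=0b10001110, row AND col = 0b10000010 = 130; 130 != 142 -> empty
(244,69): row=0b11110100, col=0b1000101, row AND col = 0b1000100 = 68; 68 != 69 -> empty
(84,14): row=0b1010100, col=0b1110, row AND col = 0b100 = 4; 4 != 14 -> empty
(75,46): row=0b1001011, col=0b101110, row AND col = 0b1010 = 10; 10 != 46 -> empty
(179,27): row=0b10110011, col=0b11011, row AND col = 0b10011 = 19; 19 != 27 -> empty
(37,19): row=0b100101, col=0b10011, row AND col = 0b1 = 1; 1 != 19 -> empty

Answer: no no no no no no no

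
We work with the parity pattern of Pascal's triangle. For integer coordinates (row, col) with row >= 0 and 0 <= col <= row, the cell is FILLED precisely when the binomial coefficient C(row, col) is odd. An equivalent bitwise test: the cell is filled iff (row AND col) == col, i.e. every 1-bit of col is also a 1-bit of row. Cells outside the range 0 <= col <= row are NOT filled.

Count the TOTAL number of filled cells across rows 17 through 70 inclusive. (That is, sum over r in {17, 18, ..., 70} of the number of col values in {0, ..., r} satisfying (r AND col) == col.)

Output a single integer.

Answer: 684

Derivation:
r17=10001 pc2: +4 =4
r18=10010 pc2: +4 =8
r19=10011 pc3: +8 =16
r20=10100 pc2: +4 =20
r21=10101 pc3: +8 =28
r22=10110 pc3: +8 =36
r23=10111 pc4: +16 =52
r24=11000 pc2: +4 =56
r25=11001 pc3: +8 =64
r26=11010 pc3: +8 =72
r27=11011 pc4: +16 =88
r28=11100 pc3: +8 =96
r29=11101 pc4: +16 =112
r30=11110 pc4: +16 =128
r31=11111 pc5: +32 =160
r32=100000 pc1: +2 =162
r33=100001 pc2: +4 =166
r34=100010 pc2: +4 =170
r35=100011 pc3: +8 =178
r36=100100 pc2: +4 =182
r37=100101 pc3: +8 =190
r38=100110 pc3: +8 =198
r39=100111 pc4: +16 =214
r40=101000 pc2: +4 =218
r41=101001 pc3: +8 =226
r42=101010 pc3: +8 =234
r43=101011 pc4: +16 =250
r44=101100 pc3: +8 =258
r45=101101 pc4: +16 =274
r46=101110 pc4: +16 =290
r47=101111 pc5: +32 =322
r48=110000 pc2: +4 =326
r49=110001 pc3: +8 =334
r50=110010 pc3: +8 =342
r51=110011 pc4: +16 =358
r52=110100 pc3: +8 =366
r53=110101 pc4: +16 =382
r54=110110 pc4: +16 =398
r55=110111 pc5: +32 =430
r56=111000 pc3: +8 =438
r57=111001 pc4: +16 =454
r58=111010 pc4: +16 =470
r59=111011 pc5: +32 =502
r60=111100 pc4: +16 =518
r61=111101 pc5: +32 =550
r62=111110 pc5: +32 =582
r63=111111 pc6: +64 =646
r64=1000000 pc1: +2 =648
r65=1000001 pc2: +4 =652
r66=1000010 pc2: +4 =656
r67=1000011 pc3: +8 =664
r68=1000100 pc2: +4 =668
r69=1000101 pc3: +8 =676
r70=1000110 pc3: +8 =684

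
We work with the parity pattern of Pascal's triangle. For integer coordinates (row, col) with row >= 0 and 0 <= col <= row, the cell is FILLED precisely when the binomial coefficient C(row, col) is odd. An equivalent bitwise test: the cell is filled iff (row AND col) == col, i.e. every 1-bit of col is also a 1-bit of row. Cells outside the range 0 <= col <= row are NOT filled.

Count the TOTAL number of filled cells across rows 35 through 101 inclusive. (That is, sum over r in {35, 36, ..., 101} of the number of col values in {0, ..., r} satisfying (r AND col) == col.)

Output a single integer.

r35=100011 pc3: +8 =8
r36=100100 pc2: +4 =12
r37=100101 pc3: +8 =20
r38=100110 pc3: +8 =28
r39=100111 pc4: +16 =44
r40=101000 pc2: +4 =48
r41=101001 pc3: +8 =56
r42=101010 pc3: +8 =64
r43=101011 pc4: +16 =80
r44=101100 pc3: +8 =88
r45=101101 pc4: +16 =104
r46=101110 pc4: +16 =120
r47=101111 pc5: +32 =152
r48=110000 pc2: +4 =156
r49=110001 pc3: +8 =164
r50=110010 pc3: +8 =172
r51=110011 pc4: +16 =188
r52=110100 pc3: +8 =196
r53=110101 pc4: +16 =212
r54=110110 pc4: +16 =228
r55=110111 pc5: +32 =260
r56=111000 pc3: +8 =268
r57=111001 pc4: +16 =284
r58=111010 pc4: +16 =300
r59=111011 pc5: +32 =332
r60=111100 pc4: +16 =348
r61=111101 pc5: +32 =380
r62=111110 pc5: +32 =412
r63=111111 pc6: +64 =476
r64=1000000 pc1: +2 =478
r65=1000001 pc2: +4 =482
r66=1000010 pc2: +4 =486
r67=1000011 pc3: +8 =494
r68=1000100 pc2: +4 =498
r69=1000101 pc3: +8 =506
r70=1000110 pc3: +8 =514
r71=1000111 pc4: +16 =530
r72=1001000 pc2: +4 =534
r73=1001001 pc3: +8 =542
r74=1001010 pc3: +8 =550
r75=1001011 pc4: +16 =566
r76=1001100 pc3: +8 =574
r77=1001101 pc4: +16 =590
r78=1001110 pc4: +16 =606
r79=1001111 pc5: +32 =638
r80=1010000 pc2: +4 =642
r81=1010001 pc3: +8 =650
r82=1010010 pc3: +8 =658
r83=1010011 pc4: +16 =674
r84=1010100 pc3: +8 =682
r85=1010101 pc4: +16 =698
r86=1010110 pc4: +16 =714
r87=1010111 pc5: +32 =746
r88=1011000 pc3: +8 =754
r89=1011001 pc4: +16 =770
r90=1011010 pc4: +16 =786
r91=1011011 pc5: +32 =818
r92=1011100 pc4: +16 =834
r93=1011101 pc5: +32 =866
r94=1011110 pc5: +32 =898
r95=1011111 pc6: +64 =962
r96=1100000 pc2: +4 =966
r97=1100001 pc3: +8 =974
r98=1100010 pc3: +8 =982
r99=1100011 pc4: +16 =998
r100=1100100 pc3: +8 =1006
r101=1100101 pc4: +16 =1022

Answer: 1022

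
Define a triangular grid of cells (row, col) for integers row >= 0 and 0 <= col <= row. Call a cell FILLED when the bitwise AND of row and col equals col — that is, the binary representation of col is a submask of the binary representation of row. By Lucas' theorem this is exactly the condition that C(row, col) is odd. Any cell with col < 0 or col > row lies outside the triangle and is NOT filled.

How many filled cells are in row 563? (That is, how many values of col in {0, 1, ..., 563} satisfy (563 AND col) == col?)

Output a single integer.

563 in binary = 1000110011
popcount(563) = number of 1-bits in 1000110011 = 5
A col c satisfies (563 AND c) == c iff every set bit of c is also set in 563; each of the 5 set bits of 563 can independently be on or off in c.
count = 2^5 = 32

Answer: 32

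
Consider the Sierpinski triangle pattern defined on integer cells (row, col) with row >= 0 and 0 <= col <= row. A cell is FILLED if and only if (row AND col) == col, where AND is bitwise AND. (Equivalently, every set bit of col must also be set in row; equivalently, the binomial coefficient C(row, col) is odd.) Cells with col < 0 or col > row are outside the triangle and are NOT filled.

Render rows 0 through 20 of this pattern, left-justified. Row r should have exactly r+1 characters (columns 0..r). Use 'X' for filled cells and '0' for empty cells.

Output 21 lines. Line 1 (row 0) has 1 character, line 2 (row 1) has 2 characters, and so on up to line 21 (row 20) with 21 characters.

Answer: X
XX
X0X
XXXX
X000X
XX00XX
X0X0X0X
XXXXXXXX
X0000000X
XX000000XX
X0X00000X0X
XXXX0000XXXX
X000X000X000X
XX00XX00XX00XX
X0X0X0X0X0X0X0X
XXXXXXXXXXXXXXXX
X000000000000000X
XX00000000000000XX
X0X0000000000000X0X
XXXX000000000000XXXX
X000X00000000000X000X

Derivation:
r0=0: X
r1=1: XX
r2=10: X0X
r3=11: XXXX
r4=100: X000X
r5=101: XX00XX
r6=110: X0X0X0X
r7=111: XXXXXXXX
r8=1000: X0000000X
r9=1001: XX000000XX
r10=1010: X0X00000X0X
r11=1011: XXXX0000XXXX
r12=1100: X000X000X000X
r13=1101: XX00XX00XX00XX
r14=1110: X0X0X0X0X0X0X0X
r15=1111: XXXXXXXXXXXXXXXX
r16=10000: X000000000000000X
r17=10001: XX00000000000000XX
r18=10010: X0X0000000000000X0X
r19=10011: XXXX000000000000XXXX
r20=10100: X000X00000000000X000X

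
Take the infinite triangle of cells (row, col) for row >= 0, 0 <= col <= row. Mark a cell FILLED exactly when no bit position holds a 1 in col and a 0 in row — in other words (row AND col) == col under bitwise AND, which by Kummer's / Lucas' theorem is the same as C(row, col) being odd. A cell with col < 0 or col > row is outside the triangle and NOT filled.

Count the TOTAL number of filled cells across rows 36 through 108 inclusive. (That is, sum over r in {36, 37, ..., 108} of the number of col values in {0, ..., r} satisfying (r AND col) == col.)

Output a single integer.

r36=100100 pc2: +4 =4
r37=100101 pc3: +8 =12
r38=100110 pc3: +8 =20
r39=100111 pc4: +16 =36
r40=101000 pc2: +4 =40
r41=101001 pc3: +8 =48
r42=101010 pc3: +8 =56
r43=101011 pc4: +16 =72
r44=101100 pc3: +8 =80
r45=101101 pc4: +16 =96
r46=101110 pc4: +16 =112
r47=101111 pc5: +32 =144
r48=110000 pc2: +4 =148
r49=110001 pc3: +8 =156
r50=110010 pc3: +8 =164
r51=110011 pc4: +16 =180
r52=110100 pc3: +8 =188
r53=110101 pc4: +16 =204
r54=110110 pc4: +16 =220
r55=110111 pc5: +32 =252
r56=111000 pc3: +8 =260
r57=111001 pc4: +16 =276
r58=111010 pc4: +16 =292
r59=111011 pc5: +32 =324
r60=111100 pc4: +16 =340
r61=111101 pc5: +32 =372
r62=111110 pc5: +32 =404
r63=111111 pc6: +64 =468
r64=1000000 pc1: +2 =470
r65=1000001 pc2: +4 =474
r66=1000010 pc2: +4 =478
r67=1000011 pc3: +8 =486
r68=1000100 pc2: +4 =490
r69=1000101 pc3: +8 =498
r70=1000110 pc3: +8 =506
r71=1000111 pc4: +16 =522
r72=1001000 pc2: +4 =526
r73=1001001 pc3: +8 =534
r74=1001010 pc3: +8 =542
r75=1001011 pc4: +16 =558
r76=1001100 pc3: +8 =566
r77=1001101 pc4: +16 =582
r78=1001110 pc4: +16 =598
r79=1001111 pc5: +32 =630
r80=1010000 pc2: +4 =634
r81=1010001 pc3: +8 =642
r82=1010010 pc3: +8 =650
r83=1010011 pc4: +16 =666
r84=1010100 pc3: +8 =674
r85=1010101 pc4: +16 =690
r86=1010110 pc4: +16 =706
r87=1010111 pc5: +32 =738
r88=1011000 pc3: +8 =746
r89=1011001 pc4: +16 =762
r90=1011010 pc4: +16 =778
r91=1011011 pc5: +32 =810
r92=1011100 pc4: +16 =826
r93=1011101 pc5: +32 =858
r94=1011110 pc5: +32 =890
r95=1011111 pc6: +64 =954
r96=1100000 pc2: +4 =958
r97=1100001 pc3: +8 =966
r98=1100010 pc3: +8 =974
r99=1100011 pc4: +16 =990
r100=1100100 pc3: +8 =998
r101=1100101 pc4: +16 =1014
r102=1100110 pc4: +16 =1030
r103=1100111 pc5: +32 =1062
r104=1101000 pc3: +8 =1070
r105=1101001 pc4: +16 =1086
r106=1101010 pc4: +16 =1102
r107=1101011 pc5: +32 =1134
r108=1101100 pc4: +16 =1150

Answer: 1150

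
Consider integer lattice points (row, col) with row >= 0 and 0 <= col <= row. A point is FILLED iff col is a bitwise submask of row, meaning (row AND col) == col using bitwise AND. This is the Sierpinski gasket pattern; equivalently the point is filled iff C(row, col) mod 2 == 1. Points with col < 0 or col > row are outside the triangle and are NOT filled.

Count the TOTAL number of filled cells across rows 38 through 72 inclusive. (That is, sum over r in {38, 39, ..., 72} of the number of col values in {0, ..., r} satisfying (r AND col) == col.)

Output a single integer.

Answer: 514

Derivation:
r38=100110 pc3: +8 =8
r39=100111 pc4: +16 =24
r40=101000 pc2: +4 =28
r41=101001 pc3: +8 =36
r42=101010 pc3: +8 =44
r43=101011 pc4: +16 =60
r44=101100 pc3: +8 =68
r45=101101 pc4: +16 =84
r46=101110 pc4: +16 =100
r47=101111 pc5: +32 =132
r48=110000 pc2: +4 =136
r49=110001 pc3: +8 =144
r50=110010 pc3: +8 =152
r51=110011 pc4: +16 =168
r52=110100 pc3: +8 =176
r53=110101 pc4: +16 =192
r54=110110 pc4: +16 =208
r55=110111 pc5: +32 =240
r56=111000 pc3: +8 =248
r57=111001 pc4: +16 =264
r58=111010 pc4: +16 =280
r59=111011 pc5: +32 =312
r60=111100 pc4: +16 =328
r61=111101 pc5: +32 =360
r62=111110 pc5: +32 =392
r63=111111 pc6: +64 =456
r64=1000000 pc1: +2 =458
r65=1000001 pc2: +4 =462
r66=1000010 pc2: +4 =466
r67=1000011 pc3: +8 =474
r68=1000100 pc2: +4 =478
r69=1000101 pc3: +8 =486
r70=1000110 pc3: +8 =494
r71=1000111 pc4: +16 =510
r72=1001000 pc2: +4 =514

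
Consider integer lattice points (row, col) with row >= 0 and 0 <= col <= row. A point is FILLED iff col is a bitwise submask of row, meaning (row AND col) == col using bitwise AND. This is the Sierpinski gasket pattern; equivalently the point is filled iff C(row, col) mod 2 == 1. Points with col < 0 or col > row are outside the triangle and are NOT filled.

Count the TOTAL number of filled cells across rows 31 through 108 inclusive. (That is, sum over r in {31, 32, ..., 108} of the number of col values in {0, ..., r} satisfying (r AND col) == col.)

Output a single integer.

Answer: 1200

Derivation:
r31=11111 pc5: +32 =32
r32=100000 pc1: +2 =34
r33=100001 pc2: +4 =38
r34=100010 pc2: +4 =42
r35=100011 pc3: +8 =50
r36=100100 pc2: +4 =54
r37=100101 pc3: +8 =62
r38=100110 pc3: +8 =70
r39=100111 pc4: +16 =86
r40=101000 pc2: +4 =90
r41=101001 pc3: +8 =98
r42=101010 pc3: +8 =106
r43=101011 pc4: +16 =122
r44=101100 pc3: +8 =130
r45=101101 pc4: +16 =146
r46=101110 pc4: +16 =162
r47=101111 pc5: +32 =194
r48=110000 pc2: +4 =198
r49=110001 pc3: +8 =206
r50=110010 pc3: +8 =214
r51=110011 pc4: +16 =230
r52=110100 pc3: +8 =238
r53=110101 pc4: +16 =254
r54=110110 pc4: +16 =270
r55=110111 pc5: +32 =302
r56=111000 pc3: +8 =310
r57=111001 pc4: +16 =326
r58=111010 pc4: +16 =342
r59=111011 pc5: +32 =374
r60=111100 pc4: +16 =390
r61=111101 pc5: +32 =422
r62=111110 pc5: +32 =454
r63=111111 pc6: +64 =518
r64=1000000 pc1: +2 =520
r65=1000001 pc2: +4 =524
r66=1000010 pc2: +4 =528
r67=1000011 pc3: +8 =536
r68=1000100 pc2: +4 =540
r69=1000101 pc3: +8 =548
r70=1000110 pc3: +8 =556
r71=1000111 pc4: +16 =572
r72=1001000 pc2: +4 =576
r73=1001001 pc3: +8 =584
r74=1001010 pc3: +8 =592
r75=1001011 pc4: +16 =608
r76=1001100 pc3: +8 =616
r77=1001101 pc4: +16 =632
r78=1001110 pc4: +16 =648
r79=1001111 pc5: +32 =680
r80=1010000 pc2: +4 =684
r81=1010001 pc3: +8 =692
r82=1010010 pc3: +8 =700
r83=1010011 pc4: +16 =716
r84=1010100 pc3: +8 =724
r85=1010101 pc4: +16 =740
r86=1010110 pc4: +16 =756
r87=1010111 pc5: +32 =788
r88=1011000 pc3: +8 =796
r89=1011001 pc4: +16 =812
r90=1011010 pc4: +16 =828
r91=1011011 pc5: +32 =860
r92=1011100 pc4: +16 =876
r93=1011101 pc5: +32 =908
r94=1011110 pc5: +32 =940
r95=1011111 pc6: +64 =1004
r96=1100000 pc2: +4 =1008
r97=1100001 pc3: +8 =1016
r98=1100010 pc3: +8 =1024
r99=1100011 pc4: +16 =1040
r100=1100100 pc3: +8 =1048
r101=1100101 pc4: +16 =1064
r102=1100110 pc4: +16 =1080
r103=1100111 pc5: +32 =1112
r104=1101000 pc3: +8 =1120
r105=1101001 pc4: +16 =1136
r106=1101010 pc4: +16 =1152
r107=1101011 pc5: +32 =1184
r108=1101100 pc4: +16 =1200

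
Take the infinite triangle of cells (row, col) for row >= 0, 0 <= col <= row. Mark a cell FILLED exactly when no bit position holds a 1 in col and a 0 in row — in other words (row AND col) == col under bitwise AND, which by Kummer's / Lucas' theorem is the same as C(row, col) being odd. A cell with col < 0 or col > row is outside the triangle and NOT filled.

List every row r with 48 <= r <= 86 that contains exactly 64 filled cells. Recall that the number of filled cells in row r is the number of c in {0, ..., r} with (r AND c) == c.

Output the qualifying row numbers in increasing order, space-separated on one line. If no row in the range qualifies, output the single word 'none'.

Row r has 2^popcount(r) filled cells, so we need popcount(r) = log2(64) = 6.
Scan r = 48..86 and keep those with exactly 6 one-bits:
r=48=110000 popcount=2 -> skip
r=49=110001 popcount=3 -> skip
r=50=110010 popcount=3 -> skip
r=51=110011 popcount=4 -> skip
r=52=110100 popcount=3 -> skip
r=53=110101 popcount=4 -> skip
r=54=110110 popcount=4 -> skip
r=55=110111 popcount=5 -> skip
r=56=111000 popcount=3 -> skip
r=57=111001 popcount=4 -> skip
r=58=111010 popcount=4 -> skip
r=59=111011 popcount=5 -> skip
r=60=111100 popcount=4 -> skip
r=61=111101 popcount=5 -> skip
r=62=111110 popcount=5 -> skip
r=63=111111 popcount=6 -> KEEP
r=64=1000000 popcount=1 -> skip
r=65=1000001 popcount=2 -> skip
r=66=1000010 popcount=2 -> skip
r=67=1000011 popcount=3 -> skip
r=68=1000100 popcount=2 -> skip
r=69=1000101 popcount=3 -> skip
r=70=1000110 popcount=3 -> skip
r=71=1000111 popcount=4 -> skip
r=72=1001000 popcount=2 -> skip
r=73=1001001 popcount=3 -> skip
r=74=1001010 popcount=3 -> skip
r=75=1001011 popcount=4 -> skip
r=76=1001100 popcount=3 -> skip
r=77=1001101 popcount=4 -> skip
r=78=1001110 popcount=4 -> skip
r=79=1001111 popcount=5 -> skip
r=80=1010000 popcount=2 -> skip
r=81=1010001 popcount=3 -> skip
r=82=1010010 popcount=3 -> skip
r=83=1010011 popcount=4 -> skip
r=84=1010100 popcount=3 -> skip
r=85=1010101 popcount=4 -> skip
r=86=1010110 popcount=4 -> skip
Kept rows: 63

Answer: 63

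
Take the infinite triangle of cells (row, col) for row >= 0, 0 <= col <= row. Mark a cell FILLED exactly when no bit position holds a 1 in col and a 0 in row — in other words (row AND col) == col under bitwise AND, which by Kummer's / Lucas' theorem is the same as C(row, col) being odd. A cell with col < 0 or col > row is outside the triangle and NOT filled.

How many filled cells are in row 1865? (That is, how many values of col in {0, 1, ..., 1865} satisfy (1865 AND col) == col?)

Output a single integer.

1865 in binary = 11101001001
popcount(1865) = number of 1-bits in 11101001001 = 6
A col c satisfies (1865 AND c) == c iff every set bit of c is also set in 1865; each of the 6 set bits of 1865 can independently be on or off in c.
count = 2^6 = 64

Answer: 64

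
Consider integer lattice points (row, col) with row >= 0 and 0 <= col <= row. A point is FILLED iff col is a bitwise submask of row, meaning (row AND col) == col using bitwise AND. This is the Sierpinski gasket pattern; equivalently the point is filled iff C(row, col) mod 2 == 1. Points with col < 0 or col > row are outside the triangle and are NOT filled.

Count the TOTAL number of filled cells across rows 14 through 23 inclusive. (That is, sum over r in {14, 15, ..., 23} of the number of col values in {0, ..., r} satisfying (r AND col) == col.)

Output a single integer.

Answer: 78

Derivation:
r14=1110 pc3: +8 =8
r15=1111 pc4: +16 =24
r16=10000 pc1: +2 =26
r17=10001 pc2: +4 =30
r18=10010 pc2: +4 =34
r19=10011 pc3: +8 =42
r20=10100 pc2: +4 =46
r21=10101 pc3: +8 =54
r22=10110 pc3: +8 =62
r23=10111 pc4: +16 =78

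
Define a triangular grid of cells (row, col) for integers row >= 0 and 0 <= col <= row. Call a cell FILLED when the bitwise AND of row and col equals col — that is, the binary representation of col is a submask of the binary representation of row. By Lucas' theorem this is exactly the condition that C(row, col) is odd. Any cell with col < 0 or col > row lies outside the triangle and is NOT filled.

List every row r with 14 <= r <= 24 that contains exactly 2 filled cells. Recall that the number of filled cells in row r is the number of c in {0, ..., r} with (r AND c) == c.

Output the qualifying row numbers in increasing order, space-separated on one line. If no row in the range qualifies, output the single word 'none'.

Row r has 2^popcount(r) filled cells, so we need popcount(r) = log2(2) = 1.
Scan r = 14..24 and keep those with exactly 1 one-bits:
r=14=1110 popcount=3 -> skip
r=15=1111 popcount=4 -> skip
r=16=10000 popcount=1 -> KEEP
r=17=10001 popcount=2 -> skip
r=18=10010 popcount=2 -> skip
r=19=10011 popcount=3 -> skip
r=20=10100 popcount=2 -> skip
r=21=10101 popcount=3 -> skip
r=22=10110 popcount=3 -> skip
r=23=10111 popcount=4 -> skip
r=24=11000 popcount=2 -> skip
Kept rows: 16

Answer: 16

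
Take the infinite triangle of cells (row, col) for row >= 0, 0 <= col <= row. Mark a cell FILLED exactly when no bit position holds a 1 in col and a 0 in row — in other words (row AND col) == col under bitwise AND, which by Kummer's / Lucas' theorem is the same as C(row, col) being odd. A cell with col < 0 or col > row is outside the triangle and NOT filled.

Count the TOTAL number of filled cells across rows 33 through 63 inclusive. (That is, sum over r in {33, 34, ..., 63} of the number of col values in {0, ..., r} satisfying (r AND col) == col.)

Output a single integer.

r33=100001 pc2: +4 =4
r34=100010 pc2: +4 =8
r35=100011 pc3: +8 =16
r36=100100 pc2: +4 =20
r37=100101 pc3: +8 =28
r38=100110 pc3: +8 =36
r39=100111 pc4: +16 =52
r40=101000 pc2: +4 =56
r41=101001 pc3: +8 =64
r42=101010 pc3: +8 =72
r43=101011 pc4: +16 =88
r44=101100 pc3: +8 =96
r45=101101 pc4: +16 =112
r46=101110 pc4: +16 =128
r47=101111 pc5: +32 =160
r48=110000 pc2: +4 =164
r49=110001 pc3: +8 =172
r50=110010 pc3: +8 =180
r51=110011 pc4: +16 =196
r52=110100 pc3: +8 =204
r53=110101 pc4: +16 =220
r54=110110 pc4: +16 =236
r55=110111 pc5: +32 =268
r56=111000 pc3: +8 =276
r57=111001 pc4: +16 =292
r58=111010 pc4: +16 =308
r59=111011 pc5: +32 =340
r60=111100 pc4: +16 =356
r61=111101 pc5: +32 =388
r62=111110 pc5: +32 =420
r63=111111 pc6: +64 =484

Answer: 484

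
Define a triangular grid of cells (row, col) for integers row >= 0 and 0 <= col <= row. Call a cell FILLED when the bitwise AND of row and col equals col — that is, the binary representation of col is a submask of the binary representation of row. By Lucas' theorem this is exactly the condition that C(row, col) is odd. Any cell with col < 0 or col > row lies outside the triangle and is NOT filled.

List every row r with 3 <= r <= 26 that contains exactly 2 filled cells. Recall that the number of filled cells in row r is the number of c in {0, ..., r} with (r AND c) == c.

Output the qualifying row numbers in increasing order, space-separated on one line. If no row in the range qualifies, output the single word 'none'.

Answer: 4 8 16

Derivation:
Row r has 2^popcount(r) filled cells, so we need popcount(r) = log2(2) = 1.
Scan r = 3..26 and keep those with exactly 1 one-bits:
r=3=11 popcount=2 -> skip
r=4=100 popcount=1 -> KEEP
r=5=101 popcount=2 -> skip
r=6=110 popcount=2 -> skip
r=7=111 popcount=3 -> skip
r=8=1000 popcount=1 -> KEEP
r=9=1001 popcount=2 -> skip
r=10=1010 popcount=2 -> skip
r=11=1011 popcount=3 -> skip
r=12=1100 popcount=2 -> skip
r=13=1101 popcount=3 -> skip
r=14=1110 popcount=3 -> skip
r=15=1111 popcount=4 -> skip
r=16=10000 popcount=1 -> KEEP
r=17=10001 popcount=2 -> skip
r=18=10010 popcount=2 -> skip
r=19=10011 popcount=3 -> skip
r=20=10100 popcount=2 -> skip
r=21=10101 popcount=3 -> skip
r=22=10110 popcount=3 -> skip
r=23=10111 popcount=4 -> skip
r=24=11000 popcount=2 -> skip
r=25=11001 popcount=3 -> skip
r=26=11010 popcount=3 -> skip
Kept rows: 4 8 16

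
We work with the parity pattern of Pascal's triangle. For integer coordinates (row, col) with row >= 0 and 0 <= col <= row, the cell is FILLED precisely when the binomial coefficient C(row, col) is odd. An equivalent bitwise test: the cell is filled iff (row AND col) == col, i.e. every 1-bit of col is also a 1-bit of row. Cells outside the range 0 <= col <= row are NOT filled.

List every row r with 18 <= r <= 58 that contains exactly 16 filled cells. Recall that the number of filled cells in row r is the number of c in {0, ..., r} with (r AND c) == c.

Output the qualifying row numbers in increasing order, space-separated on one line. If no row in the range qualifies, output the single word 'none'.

Answer: 23 27 29 30 39 43 45 46 51 53 54 57 58

Derivation:
Row r has 2^popcount(r) filled cells, so we need popcount(r) = log2(16) = 4.
Scan r = 18..58 and keep those with exactly 4 one-bits:
r=18=10010 popcount=2 -> skip
r=19=10011 popcount=3 -> skip
r=20=10100 popcount=2 -> skip
r=21=10101 popcount=3 -> skip
r=22=10110 popcount=3 -> skip
r=23=10111 popcount=4 -> KEEP
r=24=11000 popcount=2 -> skip
r=25=11001 popcount=3 -> skip
r=26=11010 popcount=3 -> skip
r=27=11011 popcount=4 -> KEEP
r=28=11100 popcount=3 -> skip
r=29=11101 popcount=4 -> KEEP
r=30=11110 popcount=4 -> KEEP
r=31=11111 popcount=5 -> skip
r=32=100000 popcount=1 -> skip
r=33=100001 popcount=2 -> skip
r=34=100010 popcount=2 -> skip
r=35=100011 popcount=3 -> skip
r=36=100100 popcount=2 -> skip
r=37=100101 popcount=3 -> skip
r=38=100110 popcount=3 -> skip
r=39=100111 popcount=4 -> KEEP
r=40=101000 popcount=2 -> skip
r=41=101001 popcount=3 -> skip
r=42=101010 popcount=3 -> skip
r=43=101011 popcount=4 -> KEEP
r=44=101100 popcount=3 -> skip
r=45=101101 popcount=4 -> KEEP
r=46=101110 popcount=4 -> KEEP
r=47=101111 popcount=5 -> skip
r=48=110000 popcount=2 -> skip
r=49=110001 popcount=3 -> skip
r=50=110010 popcount=3 -> skip
r=51=110011 popcount=4 -> KEEP
r=52=110100 popcount=3 -> skip
r=53=110101 popcount=4 -> KEEP
r=54=110110 popcount=4 -> KEEP
r=55=110111 popcount=5 -> skip
r=56=111000 popcount=3 -> skip
r=57=111001 popcount=4 -> KEEP
r=58=111010 popcount=4 -> KEEP
Kept rows: 23 27 29 30 39 43 45 46 51 53 54 57 58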